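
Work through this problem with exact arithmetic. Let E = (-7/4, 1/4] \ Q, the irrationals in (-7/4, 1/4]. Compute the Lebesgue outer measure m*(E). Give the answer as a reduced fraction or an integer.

The interval I = (-7/4, 1/4] has m(I) = 1/4 - (-7/4) = 2 (endpoints are measure-zero, so open/closed/half-open agree). Write I = (I cap Q) u (I \ Q). The rationals in I are countable, so m*(I cap Q) = 0 (cover each rational by intervals whose total length is arbitrarily small). By countable subadditivity m*(I) <= m*(I cap Q) + m*(I \ Q), hence m*(I \ Q) >= m(I) = 2. The reverse inequality m*(I \ Q) <= m*(I) = 2 is trivial since (I \ Q) is a subset of I. Therefore m*(I \ Q) = 2.

2


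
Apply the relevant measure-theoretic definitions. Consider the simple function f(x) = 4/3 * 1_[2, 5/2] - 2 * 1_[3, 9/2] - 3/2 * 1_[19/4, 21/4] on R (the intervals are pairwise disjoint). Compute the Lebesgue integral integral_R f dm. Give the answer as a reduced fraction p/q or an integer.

For a simple function f = sum_i c_i * 1_{A_i} with disjoint A_i,
  integral f dm = sum_i c_i * m(A_i).
Lengths of the A_i:
  m(A_1) = 5/2 - 2 = 1/2.
  m(A_2) = 9/2 - 3 = 3/2.
  m(A_3) = 21/4 - 19/4 = 1/2.
Contributions c_i * m(A_i):
  (4/3) * (1/2) = 2/3.
  (-2) * (3/2) = -3.
  (-3/2) * (1/2) = -3/4.
Total: 2/3 - 3 - 3/4 = -37/12.

-37/12


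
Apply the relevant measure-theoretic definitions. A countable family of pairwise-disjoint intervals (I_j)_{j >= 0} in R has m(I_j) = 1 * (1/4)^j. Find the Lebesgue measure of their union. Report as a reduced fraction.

By countable additivity of the Lebesgue measure on pairwise disjoint measurable sets,
  m(union_{j >= 0} I_j) = sum_{j >= 0} m(I_j) = sum_{j >= 0} a * r^j,
  with a = 1 and r = 1/4.
Since 0 < r = 1/4 < 1, the geometric series converges:
  sum_{j >= 0} a * r^j = a / (1 - r).
  = 1 / (1 - 1/4)
  = 1 / (3/4)
  = 4/3.

4/3


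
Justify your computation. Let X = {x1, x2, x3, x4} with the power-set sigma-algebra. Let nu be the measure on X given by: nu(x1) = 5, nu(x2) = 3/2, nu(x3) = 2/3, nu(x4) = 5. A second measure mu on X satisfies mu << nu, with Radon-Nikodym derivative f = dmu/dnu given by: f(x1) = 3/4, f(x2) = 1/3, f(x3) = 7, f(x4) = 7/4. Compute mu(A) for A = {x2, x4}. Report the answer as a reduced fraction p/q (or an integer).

By the defining property of the Radon-Nikodym derivative, for every measurable set A,
  mu(A) = integral_A f dnu.
Since nu is a discrete measure concentrated on the atoms of X, the integral over A reduces to the sum
  mu(A) = sum_{x in A} f(x) * nu({x}).
Computing each term:
  x2: f(x2) * nu(x2) = 1/3 * 3/2 = 1/2.
  x4: f(x4) * nu(x4) = 7/4 * 5 = 35/4.
Summing: mu(A) = 1/2 + 35/4 = 37/4.

37/4


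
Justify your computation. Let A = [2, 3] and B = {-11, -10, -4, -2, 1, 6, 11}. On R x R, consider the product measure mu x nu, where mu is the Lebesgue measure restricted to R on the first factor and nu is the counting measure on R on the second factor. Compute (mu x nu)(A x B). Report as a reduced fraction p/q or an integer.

For a measurable rectangle A x B, the product measure satisfies
  (mu x nu)(A x B) = mu(A) * nu(B).
  mu(A) = 1.
  nu(B) = 7.
  (mu x nu)(A x B) = 1 * 7 = 7.

7


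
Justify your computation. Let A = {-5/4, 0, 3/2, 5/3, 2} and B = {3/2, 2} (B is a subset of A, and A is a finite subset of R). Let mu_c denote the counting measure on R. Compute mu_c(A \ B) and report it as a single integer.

Counting measure assigns mu_c(E) = |E| (number of elements) when E is finite. For B subset A, A \ B is the set of elements of A not in B, so |A \ B| = |A| - |B|.
|A| = 5, |B| = 2, so mu_c(A \ B) = 5 - 2 = 3.

3


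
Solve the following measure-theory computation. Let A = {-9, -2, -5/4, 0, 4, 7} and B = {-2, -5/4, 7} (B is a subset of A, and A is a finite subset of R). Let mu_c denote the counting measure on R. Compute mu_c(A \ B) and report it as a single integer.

Counting measure assigns mu_c(E) = |E| (number of elements) when E is finite. For B subset A, A \ B is the set of elements of A not in B, so |A \ B| = |A| - |B|.
|A| = 6, |B| = 3, so mu_c(A \ B) = 6 - 3 = 3.

3


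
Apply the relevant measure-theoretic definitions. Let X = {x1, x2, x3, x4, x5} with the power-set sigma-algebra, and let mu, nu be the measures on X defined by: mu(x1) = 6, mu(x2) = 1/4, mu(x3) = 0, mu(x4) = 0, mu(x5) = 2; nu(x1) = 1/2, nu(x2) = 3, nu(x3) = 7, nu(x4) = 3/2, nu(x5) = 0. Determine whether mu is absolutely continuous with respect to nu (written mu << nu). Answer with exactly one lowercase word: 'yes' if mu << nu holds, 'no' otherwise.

mu << nu means: every nu-null measurable set is also mu-null; equivalently, for every atom x, if nu({x}) = 0 then mu({x}) = 0.
Checking each atom:
  x1: nu = 1/2 > 0 -> no constraint.
  x2: nu = 3 > 0 -> no constraint.
  x3: nu = 7 > 0 -> no constraint.
  x4: nu = 3/2 > 0 -> no constraint.
  x5: nu = 0, mu = 2 > 0 -> violates mu << nu.
The atom(s) x5 violate the condition (nu = 0 but mu > 0). Therefore mu is NOT absolutely continuous w.r.t. nu.

no


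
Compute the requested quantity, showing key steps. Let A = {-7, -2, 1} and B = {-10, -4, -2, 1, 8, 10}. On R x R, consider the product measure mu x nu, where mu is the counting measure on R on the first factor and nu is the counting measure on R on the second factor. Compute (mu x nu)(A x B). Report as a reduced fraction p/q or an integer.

For a measurable rectangle A x B, the product measure satisfies
  (mu x nu)(A x B) = mu(A) * nu(B).
  mu(A) = 3.
  nu(B) = 6.
  (mu x nu)(A x B) = 3 * 6 = 18.

18


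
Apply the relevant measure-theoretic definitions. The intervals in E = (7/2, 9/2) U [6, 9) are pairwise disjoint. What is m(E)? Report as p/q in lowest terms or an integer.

For pairwise disjoint intervals, m(union_i I_i) = sum_i m(I_i),
and m is invariant under swapping open/closed endpoints (single points have measure 0).
So m(E) = sum_i (b_i - a_i).
  I_1 has length 9/2 - 7/2 = 1.
  I_2 has length 9 - 6 = 3.
Summing:
  m(E) = 1 + 3 = 4.

4


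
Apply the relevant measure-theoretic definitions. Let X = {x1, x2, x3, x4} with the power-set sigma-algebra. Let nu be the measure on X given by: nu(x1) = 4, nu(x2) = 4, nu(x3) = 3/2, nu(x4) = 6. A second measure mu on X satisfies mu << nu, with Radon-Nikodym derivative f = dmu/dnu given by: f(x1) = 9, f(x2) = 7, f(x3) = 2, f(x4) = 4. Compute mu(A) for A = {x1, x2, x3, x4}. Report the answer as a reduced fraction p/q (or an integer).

By the defining property of the Radon-Nikodym derivative, for every measurable set A,
  mu(A) = integral_A f dnu.
Since nu is a discrete measure concentrated on the atoms of X, the integral over A reduces to the sum
  mu(A) = sum_{x in A} f(x) * nu({x}).
Computing each term:
  x1: f(x1) * nu(x1) = 9 * 4 = 36.
  x2: f(x2) * nu(x2) = 7 * 4 = 28.
  x3: f(x3) * nu(x3) = 2 * 3/2 = 3.
  x4: f(x4) * nu(x4) = 4 * 6 = 24.
Summing: mu(A) = 36 + 28 + 3 + 24 = 91.

91


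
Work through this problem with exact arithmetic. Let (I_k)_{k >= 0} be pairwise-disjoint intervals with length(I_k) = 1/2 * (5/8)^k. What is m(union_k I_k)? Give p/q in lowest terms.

By countable additivity of the Lebesgue measure on pairwise disjoint measurable sets,
  m(union_{k >= 0} I_k) = sum_{k >= 0} m(I_k) = sum_{k >= 0} a * r^k,
  with a = 1/2 and r = 5/8.
Since 0 < r = 5/8 < 1, the geometric series converges:
  sum_{k >= 0} a * r^k = a / (1 - r).
  = 1/2 / (1 - 5/8)
  = 1/2 / (3/8)
  = 4/3.

4/3


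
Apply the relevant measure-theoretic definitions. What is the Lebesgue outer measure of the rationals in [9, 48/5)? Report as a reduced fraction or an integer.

The set Q cap [9, 48/5) is countable (a subset of the countable set Q). Lebesgue outer measure of any countable set is 0: each singleton {q} has m*({q}) = 0, and by countable subadditivity m*(union_k {q_k}) <= sum_k m*({q_k}) = sum_k 0 = 0. The reverse inequality m*(E) >= 0 is automatic. So m*(Q cap [9, 48/5)) = 0.

0


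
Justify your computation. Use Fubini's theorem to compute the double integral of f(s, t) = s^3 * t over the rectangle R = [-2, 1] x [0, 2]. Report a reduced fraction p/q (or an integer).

f(s, t) is a tensor product of a function of s and a function of t, and both factors are bounded continuous (hence Lebesgue integrable) on the rectangle, so Fubini's theorem applies:
  integral_R f d(m x m) = (integral_a1^b1 s^3 ds) * (integral_a2^b2 t dt).
Inner integral in s: integral_{-2}^{1} s^3 ds = (1^4 - (-2)^4)/4
  = -15/4.
Inner integral in t: integral_{0}^{2} t dt = (2^2 - 0^2)/2
  = 2.
Product: (-15/4) * (2) = -15/2.

-15/2


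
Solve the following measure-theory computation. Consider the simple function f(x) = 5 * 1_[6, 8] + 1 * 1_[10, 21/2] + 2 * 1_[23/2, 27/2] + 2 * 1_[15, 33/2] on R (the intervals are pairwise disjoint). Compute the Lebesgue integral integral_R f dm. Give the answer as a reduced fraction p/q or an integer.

For a simple function f = sum_i c_i * 1_{A_i} with disjoint A_i,
  integral f dm = sum_i c_i * m(A_i).
Lengths of the A_i:
  m(A_1) = 8 - 6 = 2.
  m(A_2) = 21/2 - 10 = 1/2.
  m(A_3) = 27/2 - 23/2 = 2.
  m(A_4) = 33/2 - 15 = 3/2.
Contributions c_i * m(A_i):
  (5) * (2) = 10.
  (1) * (1/2) = 1/2.
  (2) * (2) = 4.
  (2) * (3/2) = 3.
Total: 10 + 1/2 + 4 + 3 = 35/2.

35/2


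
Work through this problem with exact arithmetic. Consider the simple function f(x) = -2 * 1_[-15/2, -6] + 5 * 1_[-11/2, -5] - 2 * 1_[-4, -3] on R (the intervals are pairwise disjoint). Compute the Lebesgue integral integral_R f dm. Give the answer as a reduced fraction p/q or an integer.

For a simple function f = sum_i c_i * 1_{A_i} with disjoint A_i,
  integral f dm = sum_i c_i * m(A_i).
Lengths of the A_i:
  m(A_1) = -6 - (-15/2) = 3/2.
  m(A_2) = -5 - (-11/2) = 1/2.
  m(A_3) = -3 - (-4) = 1.
Contributions c_i * m(A_i):
  (-2) * (3/2) = -3.
  (5) * (1/2) = 5/2.
  (-2) * (1) = -2.
Total: -3 + 5/2 - 2 = -5/2.

-5/2


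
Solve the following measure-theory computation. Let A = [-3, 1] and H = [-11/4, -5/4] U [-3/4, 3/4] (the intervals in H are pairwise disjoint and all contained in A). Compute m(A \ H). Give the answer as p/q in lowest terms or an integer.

The ambient interval has length m(A) = 1 - (-3) = 4.
Since the holes are disjoint and sit inside A, by finite additivity
  m(H) = sum_i (b_i - a_i), and m(A \ H) = m(A) - m(H).
Computing the hole measures:
  m(H_1) = -5/4 - (-11/4) = 3/2.
  m(H_2) = 3/4 - (-3/4) = 3/2.
Summed: m(H) = 3/2 + 3/2 = 3.
So m(A \ H) = 4 - 3 = 1.

1


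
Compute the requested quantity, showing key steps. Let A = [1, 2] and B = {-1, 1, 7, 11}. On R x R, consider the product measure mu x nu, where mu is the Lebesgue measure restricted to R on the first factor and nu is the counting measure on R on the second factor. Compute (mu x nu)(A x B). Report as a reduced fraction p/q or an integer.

For a measurable rectangle A x B, the product measure satisfies
  (mu x nu)(A x B) = mu(A) * nu(B).
  mu(A) = 1.
  nu(B) = 4.
  (mu x nu)(A x B) = 1 * 4 = 4.

4


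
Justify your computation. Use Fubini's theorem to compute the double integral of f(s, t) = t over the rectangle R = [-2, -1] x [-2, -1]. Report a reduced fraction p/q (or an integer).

f(s, t) is a tensor product of a function of s and a function of t, and both factors are bounded continuous (hence Lebesgue integrable) on the rectangle, so Fubini's theorem applies:
  integral_R f d(m x m) = (integral_a1^b1 1 ds) * (integral_a2^b2 t dt).
Inner integral in s: integral_{-2}^{-1} 1 ds = ((-1)^1 - (-2)^1)/1
  = 1.
Inner integral in t: integral_{-2}^{-1} t dt = ((-1)^2 - (-2)^2)/2
  = -3/2.
Product: (1) * (-3/2) = -3/2.

-3/2


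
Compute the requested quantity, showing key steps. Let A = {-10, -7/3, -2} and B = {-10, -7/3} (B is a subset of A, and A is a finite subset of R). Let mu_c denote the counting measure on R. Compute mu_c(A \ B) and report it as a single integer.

Counting measure assigns mu_c(E) = |E| (number of elements) when E is finite. For B subset A, A \ B is the set of elements of A not in B, so |A \ B| = |A| - |B|.
|A| = 3, |B| = 2, so mu_c(A \ B) = 3 - 2 = 1.

1


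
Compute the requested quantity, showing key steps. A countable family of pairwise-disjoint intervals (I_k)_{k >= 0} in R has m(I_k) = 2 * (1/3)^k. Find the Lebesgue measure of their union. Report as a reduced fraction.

By countable additivity of the Lebesgue measure on pairwise disjoint measurable sets,
  m(union_{k >= 0} I_k) = sum_{k >= 0} m(I_k) = sum_{k >= 0} a * r^k,
  with a = 2 and r = 1/3.
Since 0 < r = 1/3 < 1, the geometric series converges:
  sum_{k >= 0} a * r^k = a / (1 - r).
  = 2 / (1 - 1/3)
  = 2 / (2/3)
  = 3.

3


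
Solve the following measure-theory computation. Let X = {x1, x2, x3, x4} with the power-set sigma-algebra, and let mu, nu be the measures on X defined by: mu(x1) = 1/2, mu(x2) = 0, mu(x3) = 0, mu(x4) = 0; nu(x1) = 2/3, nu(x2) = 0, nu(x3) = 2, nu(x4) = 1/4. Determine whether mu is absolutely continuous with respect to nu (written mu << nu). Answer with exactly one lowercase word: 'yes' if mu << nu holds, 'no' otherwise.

mu << nu means: every nu-null measurable set is also mu-null; equivalently, for every atom x, if nu({x}) = 0 then mu({x}) = 0.
Checking each atom:
  x1: nu = 2/3 > 0 -> no constraint.
  x2: nu = 0, mu = 0 -> consistent with mu << nu.
  x3: nu = 2 > 0 -> no constraint.
  x4: nu = 1/4 > 0 -> no constraint.
No atom violates the condition. Therefore mu << nu.

yes


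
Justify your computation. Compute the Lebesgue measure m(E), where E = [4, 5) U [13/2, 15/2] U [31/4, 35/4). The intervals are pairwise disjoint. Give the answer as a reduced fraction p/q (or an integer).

For pairwise disjoint intervals, m(union_i I_i) = sum_i m(I_i),
and m is invariant under swapping open/closed endpoints (single points have measure 0).
So m(E) = sum_i (b_i - a_i).
  I_1 has length 5 - 4 = 1.
  I_2 has length 15/2 - 13/2 = 1.
  I_3 has length 35/4 - 31/4 = 1.
Summing:
  m(E) = 1 + 1 + 1 = 3.

3


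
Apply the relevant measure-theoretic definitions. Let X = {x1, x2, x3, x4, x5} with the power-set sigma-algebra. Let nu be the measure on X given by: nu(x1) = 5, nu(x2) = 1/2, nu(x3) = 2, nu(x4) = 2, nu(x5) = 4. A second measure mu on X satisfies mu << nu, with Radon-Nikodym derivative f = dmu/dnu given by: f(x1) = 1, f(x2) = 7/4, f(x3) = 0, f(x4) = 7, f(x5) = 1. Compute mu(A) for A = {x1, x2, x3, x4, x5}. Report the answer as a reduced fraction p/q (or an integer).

By the defining property of the Radon-Nikodym derivative, for every measurable set A,
  mu(A) = integral_A f dnu.
Since nu is a discrete measure concentrated on the atoms of X, the integral over A reduces to the sum
  mu(A) = sum_{x in A} f(x) * nu({x}).
Computing each term:
  x1: f(x1) * nu(x1) = 1 * 5 = 5.
  x2: f(x2) * nu(x2) = 7/4 * 1/2 = 7/8.
  x3: f(x3) * nu(x3) = 0 * 2 = 0.
  x4: f(x4) * nu(x4) = 7 * 2 = 14.
  x5: f(x5) * nu(x5) = 1 * 4 = 4.
Summing: mu(A) = 5 + 7/8 + 0 + 14 + 4 = 191/8.

191/8


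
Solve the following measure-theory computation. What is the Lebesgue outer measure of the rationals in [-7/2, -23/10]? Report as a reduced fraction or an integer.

Q cap [-7/2, -23/10] is countable; list its elements as q_1, q_2, ... . Fix eps > 0 and cover the k-th point by an interval of length eps * 2^(-k). The cover has total length eps * sum_{k>=1} 2^(-k) = eps, so by definition of outer measure m*(Q cap [-7/2, -23/10]) <= eps. Since eps was arbitrary and m* >= 0, the outer measure is 0.

0


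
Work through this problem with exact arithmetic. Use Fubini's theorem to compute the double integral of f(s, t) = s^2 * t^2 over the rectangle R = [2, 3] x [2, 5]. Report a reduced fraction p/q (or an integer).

f(s, t) is a tensor product of a function of s and a function of t, and both factors are bounded continuous (hence Lebesgue integrable) on the rectangle, so Fubini's theorem applies:
  integral_R f d(m x m) = (integral_a1^b1 s^2 ds) * (integral_a2^b2 t^2 dt).
Inner integral in s: integral_{2}^{3} s^2 ds = (3^3 - 2^3)/3
  = 19/3.
Inner integral in t: integral_{2}^{5} t^2 dt = (5^3 - 2^3)/3
  = 39.
Product: (19/3) * (39) = 247.

247


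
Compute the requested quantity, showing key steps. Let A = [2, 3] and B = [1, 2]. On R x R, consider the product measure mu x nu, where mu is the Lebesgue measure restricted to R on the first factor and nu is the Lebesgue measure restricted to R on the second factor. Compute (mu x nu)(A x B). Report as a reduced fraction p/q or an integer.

For a measurable rectangle A x B, the product measure satisfies
  (mu x nu)(A x B) = mu(A) * nu(B).
  mu(A) = 1.
  nu(B) = 1.
  (mu x nu)(A x B) = 1 * 1 = 1.

1


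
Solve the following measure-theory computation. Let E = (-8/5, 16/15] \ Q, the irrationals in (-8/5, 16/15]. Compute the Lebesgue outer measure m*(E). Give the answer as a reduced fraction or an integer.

The interval I = (-8/5, 16/15] has m(I) = 16/15 - (-8/5) = 8/3 (endpoints are measure-zero, so open/closed/half-open agree). Write I = (I cap Q) u (I \ Q). The rationals in I are countable, so m*(I cap Q) = 0 (cover each rational by intervals whose total length is arbitrarily small). By countable subadditivity m*(I) <= m*(I cap Q) + m*(I \ Q), hence m*(I \ Q) >= m(I) = 8/3. The reverse inequality m*(I \ Q) <= m*(I) = 8/3 is trivial since (I \ Q) is a subset of I. Therefore m*(I \ Q) = 8/3.

8/3


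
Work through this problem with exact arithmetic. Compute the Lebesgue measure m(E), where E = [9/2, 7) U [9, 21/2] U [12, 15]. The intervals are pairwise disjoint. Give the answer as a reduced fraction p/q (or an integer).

For pairwise disjoint intervals, m(union_i I_i) = sum_i m(I_i),
and m is invariant under swapping open/closed endpoints (single points have measure 0).
So m(E) = sum_i (b_i - a_i).
  I_1 has length 7 - 9/2 = 5/2.
  I_2 has length 21/2 - 9 = 3/2.
  I_3 has length 15 - 12 = 3.
Summing:
  m(E) = 5/2 + 3/2 + 3 = 7.

7


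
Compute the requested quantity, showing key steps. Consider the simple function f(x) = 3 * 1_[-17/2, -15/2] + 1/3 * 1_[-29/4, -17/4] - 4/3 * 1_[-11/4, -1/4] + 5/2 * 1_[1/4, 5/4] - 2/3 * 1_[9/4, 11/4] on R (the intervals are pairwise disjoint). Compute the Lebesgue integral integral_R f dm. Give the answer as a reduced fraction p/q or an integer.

For a simple function f = sum_i c_i * 1_{A_i} with disjoint A_i,
  integral f dm = sum_i c_i * m(A_i).
Lengths of the A_i:
  m(A_1) = -15/2 - (-17/2) = 1.
  m(A_2) = -17/4 - (-29/4) = 3.
  m(A_3) = -1/4 - (-11/4) = 5/2.
  m(A_4) = 5/4 - 1/4 = 1.
  m(A_5) = 11/4 - 9/4 = 1/2.
Contributions c_i * m(A_i):
  (3) * (1) = 3.
  (1/3) * (3) = 1.
  (-4/3) * (5/2) = -10/3.
  (5/2) * (1) = 5/2.
  (-2/3) * (1/2) = -1/3.
Total: 3 + 1 - 10/3 + 5/2 - 1/3 = 17/6.

17/6


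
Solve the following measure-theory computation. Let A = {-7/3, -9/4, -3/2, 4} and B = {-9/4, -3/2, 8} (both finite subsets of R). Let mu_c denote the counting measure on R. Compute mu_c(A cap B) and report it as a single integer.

Counting measure on a finite set equals cardinality. mu_c(A cap B) = |A cap B| (elements appearing in both).
Enumerating the elements of A that also lie in B gives 2 element(s).
So mu_c(A cap B) = 2.

2


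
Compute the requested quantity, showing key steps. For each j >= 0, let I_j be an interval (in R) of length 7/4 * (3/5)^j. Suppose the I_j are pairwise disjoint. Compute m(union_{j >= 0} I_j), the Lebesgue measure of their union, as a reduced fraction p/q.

By countable additivity of the Lebesgue measure on pairwise disjoint measurable sets,
  m(union_{j >= 0} I_j) = sum_{j >= 0} m(I_j) = sum_{j >= 0} a * r^j,
  with a = 7/4 and r = 3/5.
Since 0 < r = 3/5 < 1, the geometric series converges:
  sum_{j >= 0} a * r^j = a / (1 - r).
  = 7/4 / (1 - 3/5)
  = 7/4 / (2/5)
  = 35/8.

35/8


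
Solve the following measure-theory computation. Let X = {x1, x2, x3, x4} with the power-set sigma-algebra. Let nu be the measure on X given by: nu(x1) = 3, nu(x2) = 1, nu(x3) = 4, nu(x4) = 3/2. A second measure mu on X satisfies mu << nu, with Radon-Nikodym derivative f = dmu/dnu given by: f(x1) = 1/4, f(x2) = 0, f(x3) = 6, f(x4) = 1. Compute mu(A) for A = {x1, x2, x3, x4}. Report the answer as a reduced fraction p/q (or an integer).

By the defining property of the Radon-Nikodym derivative, for every measurable set A,
  mu(A) = integral_A f dnu.
Since nu is a discrete measure concentrated on the atoms of X, the integral over A reduces to the sum
  mu(A) = sum_{x in A} f(x) * nu({x}).
Computing each term:
  x1: f(x1) * nu(x1) = 1/4 * 3 = 3/4.
  x2: f(x2) * nu(x2) = 0 * 1 = 0.
  x3: f(x3) * nu(x3) = 6 * 4 = 24.
  x4: f(x4) * nu(x4) = 1 * 3/2 = 3/2.
Summing: mu(A) = 3/4 + 0 + 24 + 3/2 = 105/4.

105/4


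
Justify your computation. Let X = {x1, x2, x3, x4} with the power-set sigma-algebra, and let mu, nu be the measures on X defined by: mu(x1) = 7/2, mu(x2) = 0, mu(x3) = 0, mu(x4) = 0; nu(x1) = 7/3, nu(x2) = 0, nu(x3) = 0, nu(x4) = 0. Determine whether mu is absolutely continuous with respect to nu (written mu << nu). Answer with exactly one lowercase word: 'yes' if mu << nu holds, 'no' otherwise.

mu << nu means: every nu-null measurable set is also mu-null; equivalently, for every atom x, if nu({x}) = 0 then mu({x}) = 0.
Checking each atom:
  x1: nu = 7/3 > 0 -> no constraint.
  x2: nu = 0, mu = 0 -> consistent with mu << nu.
  x3: nu = 0, mu = 0 -> consistent with mu << nu.
  x4: nu = 0, mu = 0 -> consistent with mu << nu.
No atom violates the condition. Therefore mu << nu.

yes


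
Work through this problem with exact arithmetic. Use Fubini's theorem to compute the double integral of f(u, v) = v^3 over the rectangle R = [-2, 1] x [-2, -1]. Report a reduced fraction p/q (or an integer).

f(u, v) is a tensor product of a function of u and a function of v, and both factors are bounded continuous (hence Lebesgue integrable) on the rectangle, so Fubini's theorem applies:
  integral_R f d(m x m) = (integral_a1^b1 1 du) * (integral_a2^b2 v^3 dv).
Inner integral in u: integral_{-2}^{1} 1 du = (1^1 - (-2)^1)/1
  = 3.
Inner integral in v: integral_{-2}^{-1} v^3 dv = ((-1)^4 - (-2)^4)/4
  = -15/4.
Product: (3) * (-15/4) = -45/4.

-45/4


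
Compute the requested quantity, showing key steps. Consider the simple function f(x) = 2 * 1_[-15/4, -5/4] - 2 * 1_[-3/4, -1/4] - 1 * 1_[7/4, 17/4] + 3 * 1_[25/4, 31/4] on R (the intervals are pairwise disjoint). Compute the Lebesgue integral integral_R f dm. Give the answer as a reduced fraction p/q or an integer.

For a simple function f = sum_i c_i * 1_{A_i} with disjoint A_i,
  integral f dm = sum_i c_i * m(A_i).
Lengths of the A_i:
  m(A_1) = -5/4 - (-15/4) = 5/2.
  m(A_2) = -1/4 - (-3/4) = 1/2.
  m(A_3) = 17/4 - 7/4 = 5/2.
  m(A_4) = 31/4 - 25/4 = 3/2.
Contributions c_i * m(A_i):
  (2) * (5/2) = 5.
  (-2) * (1/2) = -1.
  (-1) * (5/2) = -5/2.
  (3) * (3/2) = 9/2.
Total: 5 - 1 - 5/2 + 9/2 = 6.

6


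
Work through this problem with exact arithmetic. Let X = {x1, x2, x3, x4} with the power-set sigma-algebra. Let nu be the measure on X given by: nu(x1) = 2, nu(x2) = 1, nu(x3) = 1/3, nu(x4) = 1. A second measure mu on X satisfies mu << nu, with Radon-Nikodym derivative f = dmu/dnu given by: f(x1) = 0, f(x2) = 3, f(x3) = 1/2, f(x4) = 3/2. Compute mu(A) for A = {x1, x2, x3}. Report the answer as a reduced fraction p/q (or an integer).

By the defining property of the Radon-Nikodym derivative, for every measurable set A,
  mu(A) = integral_A f dnu.
Since nu is a discrete measure concentrated on the atoms of X, the integral over A reduces to the sum
  mu(A) = sum_{x in A} f(x) * nu({x}).
Computing each term:
  x1: f(x1) * nu(x1) = 0 * 2 = 0.
  x2: f(x2) * nu(x2) = 3 * 1 = 3.
  x3: f(x3) * nu(x3) = 1/2 * 1/3 = 1/6.
Summing: mu(A) = 0 + 3 + 1/6 = 19/6.

19/6


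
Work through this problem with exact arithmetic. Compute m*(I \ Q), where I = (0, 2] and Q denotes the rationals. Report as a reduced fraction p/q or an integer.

The interval I = (0, 2] has m(I) = 2 - 0 = 2 (endpoints are measure-zero, so open/closed/half-open agree). Write I = (I cap Q) u (I \ Q). The rationals in I are countable, so m*(I cap Q) = 0 (cover each rational by intervals whose total length is arbitrarily small). By countable subadditivity m*(I) <= m*(I cap Q) + m*(I \ Q), hence m*(I \ Q) >= m(I) = 2. The reverse inequality m*(I \ Q) <= m*(I) = 2 is trivial since (I \ Q) is a subset of I. Therefore m*(I \ Q) = 2.

2


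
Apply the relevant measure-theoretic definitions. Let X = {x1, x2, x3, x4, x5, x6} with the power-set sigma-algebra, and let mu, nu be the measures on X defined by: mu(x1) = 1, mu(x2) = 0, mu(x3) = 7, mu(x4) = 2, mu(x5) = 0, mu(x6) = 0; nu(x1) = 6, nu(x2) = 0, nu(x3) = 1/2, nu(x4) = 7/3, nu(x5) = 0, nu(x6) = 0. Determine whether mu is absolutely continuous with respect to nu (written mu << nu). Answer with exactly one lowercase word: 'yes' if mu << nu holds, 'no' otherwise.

mu << nu means: every nu-null measurable set is also mu-null; equivalently, for every atom x, if nu({x}) = 0 then mu({x}) = 0.
Checking each atom:
  x1: nu = 6 > 0 -> no constraint.
  x2: nu = 0, mu = 0 -> consistent with mu << nu.
  x3: nu = 1/2 > 0 -> no constraint.
  x4: nu = 7/3 > 0 -> no constraint.
  x5: nu = 0, mu = 0 -> consistent with mu << nu.
  x6: nu = 0, mu = 0 -> consistent with mu << nu.
No atom violates the condition. Therefore mu << nu.

yes


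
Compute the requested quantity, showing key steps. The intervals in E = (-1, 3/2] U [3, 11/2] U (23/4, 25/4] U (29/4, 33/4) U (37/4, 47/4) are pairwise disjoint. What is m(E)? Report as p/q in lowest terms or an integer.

For pairwise disjoint intervals, m(union_i I_i) = sum_i m(I_i),
and m is invariant under swapping open/closed endpoints (single points have measure 0).
So m(E) = sum_i (b_i - a_i).
  I_1 has length 3/2 - (-1) = 5/2.
  I_2 has length 11/2 - 3 = 5/2.
  I_3 has length 25/4 - 23/4 = 1/2.
  I_4 has length 33/4 - 29/4 = 1.
  I_5 has length 47/4 - 37/4 = 5/2.
Summing:
  m(E) = 5/2 + 5/2 + 1/2 + 1 + 5/2 = 9.

9


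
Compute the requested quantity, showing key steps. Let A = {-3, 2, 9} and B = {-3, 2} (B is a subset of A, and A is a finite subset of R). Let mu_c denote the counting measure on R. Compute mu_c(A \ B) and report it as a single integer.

Counting measure assigns mu_c(E) = |E| (number of elements) when E is finite. For B subset A, A \ B is the set of elements of A not in B, so |A \ B| = |A| - |B|.
|A| = 3, |B| = 2, so mu_c(A \ B) = 3 - 2 = 1.

1


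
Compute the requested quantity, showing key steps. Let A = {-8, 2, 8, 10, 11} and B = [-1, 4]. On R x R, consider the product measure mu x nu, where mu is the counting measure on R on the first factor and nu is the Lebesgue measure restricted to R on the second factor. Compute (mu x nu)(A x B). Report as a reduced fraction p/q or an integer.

For a measurable rectangle A x B, the product measure satisfies
  (mu x nu)(A x B) = mu(A) * nu(B).
  mu(A) = 5.
  nu(B) = 5.
  (mu x nu)(A x B) = 5 * 5 = 25.

25


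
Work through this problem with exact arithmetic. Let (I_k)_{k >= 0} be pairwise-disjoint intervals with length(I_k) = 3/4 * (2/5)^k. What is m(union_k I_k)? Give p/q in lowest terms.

By countable additivity of the Lebesgue measure on pairwise disjoint measurable sets,
  m(union_{k >= 0} I_k) = sum_{k >= 0} m(I_k) = sum_{k >= 0} a * r^k,
  with a = 3/4 and r = 2/5.
Since 0 < r = 2/5 < 1, the geometric series converges:
  sum_{k >= 0} a * r^k = a / (1 - r).
  = 3/4 / (1 - 2/5)
  = 3/4 / (3/5)
  = 5/4.

5/4


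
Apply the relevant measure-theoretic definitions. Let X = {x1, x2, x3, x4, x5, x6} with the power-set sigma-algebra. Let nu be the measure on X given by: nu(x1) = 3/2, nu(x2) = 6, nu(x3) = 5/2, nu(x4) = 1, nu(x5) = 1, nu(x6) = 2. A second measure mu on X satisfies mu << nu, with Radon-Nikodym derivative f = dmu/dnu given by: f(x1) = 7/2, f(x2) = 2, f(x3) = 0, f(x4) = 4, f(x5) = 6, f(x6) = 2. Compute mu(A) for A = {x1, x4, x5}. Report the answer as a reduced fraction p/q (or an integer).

By the defining property of the Radon-Nikodym derivative, for every measurable set A,
  mu(A) = integral_A f dnu.
Since nu is a discrete measure concentrated on the atoms of X, the integral over A reduces to the sum
  mu(A) = sum_{x in A} f(x) * nu({x}).
Computing each term:
  x1: f(x1) * nu(x1) = 7/2 * 3/2 = 21/4.
  x4: f(x4) * nu(x4) = 4 * 1 = 4.
  x5: f(x5) * nu(x5) = 6 * 1 = 6.
Summing: mu(A) = 21/4 + 4 + 6 = 61/4.

61/4


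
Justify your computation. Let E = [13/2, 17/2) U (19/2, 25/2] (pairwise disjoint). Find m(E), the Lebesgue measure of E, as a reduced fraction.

For pairwise disjoint intervals, m(union_i I_i) = sum_i m(I_i),
and m is invariant under swapping open/closed endpoints (single points have measure 0).
So m(E) = sum_i (b_i - a_i).
  I_1 has length 17/2 - 13/2 = 2.
  I_2 has length 25/2 - 19/2 = 3.
Summing:
  m(E) = 2 + 3 = 5.

5


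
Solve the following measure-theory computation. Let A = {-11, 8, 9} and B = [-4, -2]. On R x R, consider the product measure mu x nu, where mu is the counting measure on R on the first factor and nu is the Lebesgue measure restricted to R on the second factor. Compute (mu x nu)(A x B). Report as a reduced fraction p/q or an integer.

For a measurable rectangle A x B, the product measure satisfies
  (mu x nu)(A x B) = mu(A) * nu(B).
  mu(A) = 3.
  nu(B) = 2.
  (mu x nu)(A x B) = 3 * 2 = 6.

6


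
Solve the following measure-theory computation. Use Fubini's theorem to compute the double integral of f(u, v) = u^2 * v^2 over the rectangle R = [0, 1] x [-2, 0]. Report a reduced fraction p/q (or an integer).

f(u, v) is a tensor product of a function of u and a function of v, and both factors are bounded continuous (hence Lebesgue integrable) on the rectangle, so Fubini's theorem applies:
  integral_R f d(m x m) = (integral_a1^b1 u^2 du) * (integral_a2^b2 v^2 dv).
Inner integral in u: integral_{0}^{1} u^2 du = (1^3 - 0^3)/3
  = 1/3.
Inner integral in v: integral_{-2}^{0} v^2 dv = (0^3 - (-2)^3)/3
  = 8/3.
Product: (1/3) * (8/3) = 8/9.

8/9


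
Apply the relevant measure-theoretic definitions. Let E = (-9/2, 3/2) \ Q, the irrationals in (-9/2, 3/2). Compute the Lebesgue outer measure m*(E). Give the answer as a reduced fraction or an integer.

The interval I = (-9/2, 3/2) has m(I) = 3/2 - (-9/2) = 6 (endpoints are measure-zero, so open/closed/half-open agree). Write I = (I cap Q) u (I \ Q). The rationals in I are countable, so m*(I cap Q) = 0 (cover each rational by intervals whose total length is arbitrarily small). By countable subadditivity m*(I) <= m*(I cap Q) + m*(I \ Q), hence m*(I \ Q) >= m(I) = 6. The reverse inequality m*(I \ Q) <= m*(I) = 6 is trivial since (I \ Q) is a subset of I. Therefore m*(I \ Q) = 6.

6


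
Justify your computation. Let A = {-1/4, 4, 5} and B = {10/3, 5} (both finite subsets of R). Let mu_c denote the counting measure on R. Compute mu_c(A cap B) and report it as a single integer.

Counting measure on a finite set equals cardinality. mu_c(A cap B) = |A cap B| (elements appearing in both).
Enumerating the elements of A that also lie in B gives 1 element(s).
So mu_c(A cap B) = 1.

1


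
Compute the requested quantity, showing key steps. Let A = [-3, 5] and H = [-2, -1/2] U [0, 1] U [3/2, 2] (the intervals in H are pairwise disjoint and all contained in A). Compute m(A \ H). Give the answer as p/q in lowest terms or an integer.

The ambient interval has length m(A) = 5 - (-3) = 8.
Since the holes are disjoint and sit inside A, by finite additivity
  m(H) = sum_i (b_i - a_i), and m(A \ H) = m(A) - m(H).
Computing the hole measures:
  m(H_1) = -1/2 - (-2) = 3/2.
  m(H_2) = 1 - 0 = 1.
  m(H_3) = 2 - 3/2 = 1/2.
Summed: m(H) = 3/2 + 1 + 1/2 = 3.
So m(A \ H) = 8 - 3 = 5.

5


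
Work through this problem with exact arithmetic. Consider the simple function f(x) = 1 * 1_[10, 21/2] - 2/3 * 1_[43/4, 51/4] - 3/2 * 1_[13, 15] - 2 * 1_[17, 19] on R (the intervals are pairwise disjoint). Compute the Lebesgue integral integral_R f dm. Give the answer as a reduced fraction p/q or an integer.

For a simple function f = sum_i c_i * 1_{A_i} with disjoint A_i,
  integral f dm = sum_i c_i * m(A_i).
Lengths of the A_i:
  m(A_1) = 21/2 - 10 = 1/2.
  m(A_2) = 51/4 - 43/4 = 2.
  m(A_3) = 15 - 13 = 2.
  m(A_4) = 19 - 17 = 2.
Contributions c_i * m(A_i):
  (1) * (1/2) = 1/2.
  (-2/3) * (2) = -4/3.
  (-3/2) * (2) = -3.
  (-2) * (2) = -4.
Total: 1/2 - 4/3 - 3 - 4 = -47/6.

-47/6


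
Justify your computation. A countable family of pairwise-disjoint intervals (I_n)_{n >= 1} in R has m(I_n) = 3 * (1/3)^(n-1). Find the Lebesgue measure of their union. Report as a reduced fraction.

By countable additivity of the Lebesgue measure on pairwise disjoint measurable sets,
  m(union_{n >= 1} I_n) = sum_{n >= 1} m(I_n) = sum_{n >= 1} a * r^(n-1),
  with a = 3 and r = 1/3.
Since 0 < r = 1/3 < 1, the geometric series converges:
  sum_{n >= 1} a * r^(n-1) = a / (1 - r).
  = 3 / (1 - 1/3)
  = 3 / (2/3)
  = 9/2.

9/2


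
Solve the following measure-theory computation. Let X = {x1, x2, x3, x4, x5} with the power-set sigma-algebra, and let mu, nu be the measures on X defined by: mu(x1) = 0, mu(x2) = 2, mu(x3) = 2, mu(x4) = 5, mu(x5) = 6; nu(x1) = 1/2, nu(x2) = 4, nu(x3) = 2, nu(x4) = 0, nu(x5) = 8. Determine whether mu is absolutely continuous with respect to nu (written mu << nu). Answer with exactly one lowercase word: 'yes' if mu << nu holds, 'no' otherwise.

mu << nu means: every nu-null measurable set is also mu-null; equivalently, for every atom x, if nu({x}) = 0 then mu({x}) = 0.
Checking each atom:
  x1: nu = 1/2 > 0 -> no constraint.
  x2: nu = 4 > 0 -> no constraint.
  x3: nu = 2 > 0 -> no constraint.
  x4: nu = 0, mu = 5 > 0 -> violates mu << nu.
  x5: nu = 8 > 0 -> no constraint.
The atom(s) x4 violate the condition (nu = 0 but mu > 0). Therefore mu is NOT absolutely continuous w.r.t. nu.

no


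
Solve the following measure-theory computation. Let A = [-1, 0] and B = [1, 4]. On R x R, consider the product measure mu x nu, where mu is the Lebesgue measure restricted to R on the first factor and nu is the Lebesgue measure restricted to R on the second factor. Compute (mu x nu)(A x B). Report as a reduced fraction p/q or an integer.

For a measurable rectangle A x B, the product measure satisfies
  (mu x nu)(A x B) = mu(A) * nu(B).
  mu(A) = 1.
  nu(B) = 3.
  (mu x nu)(A x B) = 1 * 3 = 3.

3


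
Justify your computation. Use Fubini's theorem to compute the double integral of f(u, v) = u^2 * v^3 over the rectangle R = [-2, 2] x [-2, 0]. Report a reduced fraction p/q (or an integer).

f(u, v) is a tensor product of a function of u and a function of v, and both factors are bounded continuous (hence Lebesgue integrable) on the rectangle, so Fubini's theorem applies:
  integral_R f d(m x m) = (integral_a1^b1 u^2 du) * (integral_a2^b2 v^3 dv).
Inner integral in u: integral_{-2}^{2} u^2 du = (2^3 - (-2)^3)/3
  = 16/3.
Inner integral in v: integral_{-2}^{0} v^3 dv = (0^4 - (-2)^4)/4
  = -4.
Product: (16/3) * (-4) = -64/3.

-64/3


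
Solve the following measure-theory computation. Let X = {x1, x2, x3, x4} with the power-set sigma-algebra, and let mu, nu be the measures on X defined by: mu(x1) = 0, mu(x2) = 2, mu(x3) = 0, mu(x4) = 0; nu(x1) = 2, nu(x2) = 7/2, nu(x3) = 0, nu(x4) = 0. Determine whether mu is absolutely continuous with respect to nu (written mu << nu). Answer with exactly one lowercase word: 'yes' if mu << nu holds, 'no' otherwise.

mu << nu means: every nu-null measurable set is also mu-null; equivalently, for every atom x, if nu({x}) = 0 then mu({x}) = 0.
Checking each atom:
  x1: nu = 2 > 0 -> no constraint.
  x2: nu = 7/2 > 0 -> no constraint.
  x3: nu = 0, mu = 0 -> consistent with mu << nu.
  x4: nu = 0, mu = 0 -> consistent with mu << nu.
No atom violates the condition. Therefore mu << nu.

yes


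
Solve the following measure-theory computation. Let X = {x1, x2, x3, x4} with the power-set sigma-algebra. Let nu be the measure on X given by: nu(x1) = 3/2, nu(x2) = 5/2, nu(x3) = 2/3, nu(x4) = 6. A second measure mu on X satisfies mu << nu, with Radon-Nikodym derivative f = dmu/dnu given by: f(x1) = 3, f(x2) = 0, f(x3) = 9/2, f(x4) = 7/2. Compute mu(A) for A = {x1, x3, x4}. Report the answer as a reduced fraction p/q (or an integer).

By the defining property of the Radon-Nikodym derivative, for every measurable set A,
  mu(A) = integral_A f dnu.
Since nu is a discrete measure concentrated on the atoms of X, the integral over A reduces to the sum
  mu(A) = sum_{x in A} f(x) * nu({x}).
Computing each term:
  x1: f(x1) * nu(x1) = 3 * 3/2 = 9/2.
  x3: f(x3) * nu(x3) = 9/2 * 2/3 = 3.
  x4: f(x4) * nu(x4) = 7/2 * 6 = 21.
Summing: mu(A) = 9/2 + 3 + 21 = 57/2.

57/2


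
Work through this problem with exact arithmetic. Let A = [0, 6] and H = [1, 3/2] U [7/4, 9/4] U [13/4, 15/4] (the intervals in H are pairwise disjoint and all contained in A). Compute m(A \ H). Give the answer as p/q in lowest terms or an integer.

The ambient interval has length m(A) = 6 - 0 = 6.
Since the holes are disjoint and sit inside A, by finite additivity
  m(H) = sum_i (b_i - a_i), and m(A \ H) = m(A) - m(H).
Computing the hole measures:
  m(H_1) = 3/2 - 1 = 1/2.
  m(H_2) = 9/4 - 7/4 = 1/2.
  m(H_3) = 15/4 - 13/4 = 1/2.
Summed: m(H) = 1/2 + 1/2 + 1/2 = 3/2.
So m(A \ H) = 6 - 3/2 = 9/2.

9/2


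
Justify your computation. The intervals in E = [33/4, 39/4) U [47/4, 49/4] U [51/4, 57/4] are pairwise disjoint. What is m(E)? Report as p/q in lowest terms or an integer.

For pairwise disjoint intervals, m(union_i I_i) = sum_i m(I_i),
and m is invariant under swapping open/closed endpoints (single points have measure 0).
So m(E) = sum_i (b_i - a_i).
  I_1 has length 39/4 - 33/4 = 3/2.
  I_2 has length 49/4 - 47/4 = 1/2.
  I_3 has length 57/4 - 51/4 = 3/2.
Summing:
  m(E) = 3/2 + 1/2 + 3/2 = 7/2.

7/2


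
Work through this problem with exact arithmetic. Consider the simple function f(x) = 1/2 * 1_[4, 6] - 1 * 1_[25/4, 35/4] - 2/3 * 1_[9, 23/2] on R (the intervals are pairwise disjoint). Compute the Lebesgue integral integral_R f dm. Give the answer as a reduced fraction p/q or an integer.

For a simple function f = sum_i c_i * 1_{A_i} with disjoint A_i,
  integral f dm = sum_i c_i * m(A_i).
Lengths of the A_i:
  m(A_1) = 6 - 4 = 2.
  m(A_2) = 35/4 - 25/4 = 5/2.
  m(A_3) = 23/2 - 9 = 5/2.
Contributions c_i * m(A_i):
  (1/2) * (2) = 1.
  (-1) * (5/2) = -5/2.
  (-2/3) * (5/2) = -5/3.
Total: 1 - 5/2 - 5/3 = -19/6.

-19/6


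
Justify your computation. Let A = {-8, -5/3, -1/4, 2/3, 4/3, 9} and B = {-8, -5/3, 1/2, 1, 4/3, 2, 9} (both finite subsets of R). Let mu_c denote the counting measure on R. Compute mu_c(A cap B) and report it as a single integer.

Counting measure on a finite set equals cardinality. mu_c(A cap B) = |A cap B| (elements appearing in both).
Enumerating the elements of A that also lie in B gives 4 element(s).
So mu_c(A cap B) = 4.

4


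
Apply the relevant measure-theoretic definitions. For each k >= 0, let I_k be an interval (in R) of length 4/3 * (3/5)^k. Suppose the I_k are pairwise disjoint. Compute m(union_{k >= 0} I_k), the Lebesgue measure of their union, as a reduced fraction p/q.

By countable additivity of the Lebesgue measure on pairwise disjoint measurable sets,
  m(union_{k >= 0} I_k) = sum_{k >= 0} m(I_k) = sum_{k >= 0} a * r^k,
  with a = 4/3 and r = 3/5.
Since 0 < r = 3/5 < 1, the geometric series converges:
  sum_{k >= 0} a * r^k = a / (1 - r).
  = 4/3 / (1 - 3/5)
  = 4/3 / (2/5)
  = 10/3.

10/3


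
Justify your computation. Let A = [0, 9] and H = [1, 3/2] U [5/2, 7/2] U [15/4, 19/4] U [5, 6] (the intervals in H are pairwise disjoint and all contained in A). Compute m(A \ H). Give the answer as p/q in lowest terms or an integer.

The ambient interval has length m(A) = 9 - 0 = 9.
Since the holes are disjoint and sit inside A, by finite additivity
  m(H) = sum_i (b_i - a_i), and m(A \ H) = m(A) - m(H).
Computing the hole measures:
  m(H_1) = 3/2 - 1 = 1/2.
  m(H_2) = 7/2 - 5/2 = 1.
  m(H_3) = 19/4 - 15/4 = 1.
  m(H_4) = 6 - 5 = 1.
Summed: m(H) = 1/2 + 1 + 1 + 1 = 7/2.
So m(A \ H) = 9 - 7/2 = 11/2.

11/2


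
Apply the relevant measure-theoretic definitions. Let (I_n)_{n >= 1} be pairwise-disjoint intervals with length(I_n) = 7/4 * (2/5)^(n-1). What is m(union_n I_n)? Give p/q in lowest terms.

By countable additivity of the Lebesgue measure on pairwise disjoint measurable sets,
  m(union_{n >= 1} I_n) = sum_{n >= 1} m(I_n) = sum_{n >= 1} a * r^(n-1),
  with a = 7/4 and r = 2/5.
Since 0 < r = 2/5 < 1, the geometric series converges:
  sum_{n >= 1} a * r^(n-1) = a / (1 - r).
  = 7/4 / (1 - 2/5)
  = 7/4 / (3/5)
  = 35/12.

35/12
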